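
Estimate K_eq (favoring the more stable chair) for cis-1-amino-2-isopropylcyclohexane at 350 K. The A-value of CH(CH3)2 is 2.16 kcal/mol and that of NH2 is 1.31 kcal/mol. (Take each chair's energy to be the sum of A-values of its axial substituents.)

C1 and C2 have opposite parity, so for the cis isomer the two substituents are one axial and one equatorial in each chair.
Chair I (isopropyl axial, amino equatorial): E = 2.16 kcal/mol; chair II (isopropyl equatorial, amino axial): E = 1.31 kcal/mol.
ΔG = 0.85 kcal/mol between the two chairs.
K = exp(ΔG/RT) with R = 1.987×10⁻³ kcal mol⁻¹ K⁻¹ and T = 350 K gives K ≈ 3.39.

K ≈ 3.39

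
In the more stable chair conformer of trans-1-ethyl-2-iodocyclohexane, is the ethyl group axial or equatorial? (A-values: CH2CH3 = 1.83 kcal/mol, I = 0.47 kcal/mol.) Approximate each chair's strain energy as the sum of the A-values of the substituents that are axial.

equatorial

C1 and C2 have opposite parity, so for the trans isomer the two substituents are e,e in one chair and a,a in the other.
Chair I (ethyl axial, iodo axial): E = 2.30 kcal/mol.
Chair II (ethyl equatorial, iodo equatorial): E = 0.00 kcal/mol.
Chair II is the more stable (lower-energy) conformer, and in that chair the ethyl group is equatorial.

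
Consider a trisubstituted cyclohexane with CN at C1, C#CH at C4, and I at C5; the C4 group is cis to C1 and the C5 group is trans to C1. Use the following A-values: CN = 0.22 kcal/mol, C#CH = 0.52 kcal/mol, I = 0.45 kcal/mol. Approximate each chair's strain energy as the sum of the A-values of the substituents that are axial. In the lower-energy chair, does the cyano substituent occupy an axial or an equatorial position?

axial

Chair I (cyano axial, ethynyl equatorial, iodo equatorial): E = 0.22 kcal/mol.
Chair II (cyano equatorial, ethynyl axial, iodo axial): E = 0.97 kcal/mol.
Chair I is the more stable (lower-energy) conformer, and in that chair the cyano group is axial.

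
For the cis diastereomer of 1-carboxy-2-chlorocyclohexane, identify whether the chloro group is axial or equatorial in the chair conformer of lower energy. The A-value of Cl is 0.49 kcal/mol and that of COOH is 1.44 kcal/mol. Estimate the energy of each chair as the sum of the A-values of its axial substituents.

axial

C1 and C2 have opposite parity, so for the cis isomer the two substituents are one axial and one equatorial in each chair.
Chair I (chloro axial, carboxyl equatorial): E = 0.49 kcal/mol.
Chair II (chloro equatorial, carboxyl axial): E = 1.44 kcal/mol.
Chair I is the more stable (lower-energy) conformer, and in that chair the chloro group is axial.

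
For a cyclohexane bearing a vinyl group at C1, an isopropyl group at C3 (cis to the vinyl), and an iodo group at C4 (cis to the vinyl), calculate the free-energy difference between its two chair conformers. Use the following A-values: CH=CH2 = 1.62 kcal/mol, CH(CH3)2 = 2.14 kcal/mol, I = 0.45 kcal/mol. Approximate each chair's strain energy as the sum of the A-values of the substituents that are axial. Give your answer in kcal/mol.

Chair I (vinyl axial, isopropyl axial, iodo equatorial): E = 3.76 kcal/mol.
Chair II (vinyl equatorial, isopropyl equatorial, iodo axial): E = 0.45 kcal/mol.
ΔE = 3.76 − 0.45 = 3.31 kcal/mol; chair II is more stable.

3.31 kcal/mol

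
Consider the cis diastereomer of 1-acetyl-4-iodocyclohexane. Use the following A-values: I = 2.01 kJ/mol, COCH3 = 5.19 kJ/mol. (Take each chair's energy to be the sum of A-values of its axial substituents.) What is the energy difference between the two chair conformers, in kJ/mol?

C1 and C4 have opposite parity, so for the cis isomer the two substituents are one axial and one equatorial in each chair.
Chair I (iodo axial, acetyl equatorial): E = 2.01 kJ/mol.
Chair II (iodo equatorial, acetyl axial): E = 5.19 kJ/mol.
ΔE = 5.19 − 2.01 = 3.18 kJ/mol; chair I is more stable.

3.18 kJ/mol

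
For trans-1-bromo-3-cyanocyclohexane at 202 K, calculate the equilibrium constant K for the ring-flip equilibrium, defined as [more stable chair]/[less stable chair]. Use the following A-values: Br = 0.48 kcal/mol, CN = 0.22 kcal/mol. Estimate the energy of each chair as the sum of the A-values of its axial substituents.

K ≈ 1.91

C1 and C3 have the same parity, so for the trans isomer the two substituents are one axial and one equatorial in each chair.
Chair I (bromo axial, cyano equatorial): E = 0.48 kcal/mol; chair II (bromo equatorial, cyano axial): E = 0.22 kcal/mol.
ΔG = 0.26 kcal/mol between the two chairs.
K = exp(ΔG/RT) with R = 1.987×10⁻³ kcal mol⁻¹ K⁻¹ and T = 202 K gives K ≈ 1.91.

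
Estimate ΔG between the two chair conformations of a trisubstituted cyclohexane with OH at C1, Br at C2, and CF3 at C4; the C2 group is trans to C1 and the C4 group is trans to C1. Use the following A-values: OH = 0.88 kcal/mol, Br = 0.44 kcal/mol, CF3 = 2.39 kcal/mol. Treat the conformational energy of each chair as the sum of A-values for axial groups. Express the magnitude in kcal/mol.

3.71 kcal/mol

Chair I (hydroxyl axial, bromo axial, trifluoromethyl axial): E = 3.71 kcal/mol.
Chair II (hydroxyl equatorial, bromo equatorial, trifluoromethyl equatorial): E = 0.00 kcal/mol.
ΔE = 3.71 − 0.00 = 3.71 kcal/mol; chair II is more stable.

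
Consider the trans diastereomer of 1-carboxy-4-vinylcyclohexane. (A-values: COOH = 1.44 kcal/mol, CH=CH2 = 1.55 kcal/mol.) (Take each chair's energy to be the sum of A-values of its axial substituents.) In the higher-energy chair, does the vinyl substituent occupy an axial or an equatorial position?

C1 and C4 have opposite parity, so for the trans isomer the two substituents are e,e in one chair and a,a in the other.
Chair I (carboxyl axial, vinyl axial): E = 2.99 kcal/mol.
Chair II (carboxyl equatorial, vinyl equatorial): E = 0.00 kcal/mol.
Chair I is the less stable (higher-energy) conformer, and in that chair the vinyl group is axial.

axial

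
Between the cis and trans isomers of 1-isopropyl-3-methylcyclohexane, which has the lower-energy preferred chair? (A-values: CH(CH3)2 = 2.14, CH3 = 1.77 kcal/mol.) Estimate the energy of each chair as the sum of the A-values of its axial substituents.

At 1,3 positions (parity same): cis → (e,e or a,a); trans → (a,e or e,a).
Best chair for cis: E = 0.00 kcal/mol; best chair for trans: E = 1.77 kcal/mol.
The cis isomer is lower by 1.77 kcal/mol.

cis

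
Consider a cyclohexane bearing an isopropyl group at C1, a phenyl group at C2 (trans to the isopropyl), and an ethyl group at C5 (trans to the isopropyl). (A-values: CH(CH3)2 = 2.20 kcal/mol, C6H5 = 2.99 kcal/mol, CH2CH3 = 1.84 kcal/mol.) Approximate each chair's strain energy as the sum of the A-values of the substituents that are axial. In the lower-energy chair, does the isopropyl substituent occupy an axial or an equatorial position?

equatorial

Chair I (isopropyl axial, phenyl axial, ethyl equatorial): E = 5.19 kcal/mol.
Chair II (isopropyl equatorial, phenyl equatorial, ethyl axial): E = 1.84 kcal/mol.
Chair II is the more stable (lower-energy) conformer, and in that chair the isopropyl group is equatorial.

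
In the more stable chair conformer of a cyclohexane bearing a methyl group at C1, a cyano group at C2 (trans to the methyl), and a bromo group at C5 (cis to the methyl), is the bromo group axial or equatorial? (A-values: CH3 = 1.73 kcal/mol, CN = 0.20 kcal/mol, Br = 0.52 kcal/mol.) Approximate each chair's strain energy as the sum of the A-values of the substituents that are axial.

equatorial

Chair I (methyl axial, cyano axial, bromo axial): E = 2.45 kcal/mol.
Chair II (methyl equatorial, cyano equatorial, bromo equatorial): E = 0.00 kcal/mol.
Chair II is the more stable (lower-energy) conformer, and in that chair the bromo group is equatorial.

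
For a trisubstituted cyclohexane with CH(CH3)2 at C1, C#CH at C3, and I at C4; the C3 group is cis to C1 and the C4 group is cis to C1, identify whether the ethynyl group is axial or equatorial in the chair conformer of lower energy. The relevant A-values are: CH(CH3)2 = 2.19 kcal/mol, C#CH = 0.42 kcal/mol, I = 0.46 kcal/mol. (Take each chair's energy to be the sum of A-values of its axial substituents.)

equatorial

Chair I (isopropyl axial, ethynyl axial, iodo equatorial): E = 2.61 kcal/mol.
Chair II (isopropyl equatorial, ethynyl equatorial, iodo axial): E = 0.46 kcal/mol.
Chair II is the more stable (lower-energy) conformer, and in that chair the ethynyl group is equatorial.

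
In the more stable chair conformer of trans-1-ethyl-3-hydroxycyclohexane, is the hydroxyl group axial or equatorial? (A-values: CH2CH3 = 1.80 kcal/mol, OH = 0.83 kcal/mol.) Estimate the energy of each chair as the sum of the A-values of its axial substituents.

C1 and C3 have the same parity, so for the trans isomer the two substituents are one axial and one equatorial in each chair.
Chair I (ethyl axial, hydroxyl equatorial): E = 1.80 kcal/mol.
Chair II (ethyl equatorial, hydroxyl axial): E = 0.83 kcal/mol.
Chair II is the more stable (lower-energy) conformer, and in that chair the hydroxyl group is axial.

axial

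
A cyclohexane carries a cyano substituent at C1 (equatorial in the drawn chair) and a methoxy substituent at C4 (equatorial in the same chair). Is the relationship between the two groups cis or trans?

C1 and C4 have opposite parity, so their axial bonds point in opposite directions.
With opposite-parity carbons, two substituents on the same face are one axial and one equatorial; opposite faces give both axial or both equatorial.
Here the groups are equatorial/equatorial → opposite face → trans.

trans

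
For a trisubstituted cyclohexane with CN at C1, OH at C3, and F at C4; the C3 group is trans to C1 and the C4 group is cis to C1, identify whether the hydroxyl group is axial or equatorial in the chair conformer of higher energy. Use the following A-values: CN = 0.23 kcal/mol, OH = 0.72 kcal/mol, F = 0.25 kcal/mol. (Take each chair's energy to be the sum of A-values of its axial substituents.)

Chair I (cyano axial, hydroxyl equatorial, fluoro equatorial): E = 0.23 kcal/mol.
Chair II (cyano equatorial, hydroxyl axial, fluoro axial): E = 0.97 kcal/mol.
Chair II is the less stable (higher-energy) conformer, and in that chair the hydroxyl group is axial.

axial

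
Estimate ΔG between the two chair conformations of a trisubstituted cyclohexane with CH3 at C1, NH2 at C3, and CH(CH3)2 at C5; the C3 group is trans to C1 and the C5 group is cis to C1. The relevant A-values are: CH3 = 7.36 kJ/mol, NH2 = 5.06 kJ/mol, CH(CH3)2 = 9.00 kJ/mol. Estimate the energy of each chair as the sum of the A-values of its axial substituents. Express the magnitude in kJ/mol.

11.30 kJ/mol

Chair I (methyl axial, amino equatorial, isopropyl axial): E = 16.36 kJ/mol.
Chair II (methyl equatorial, amino axial, isopropyl equatorial): E = 5.06 kJ/mol.
ΔE = 16.36 − 5.06 = 11.30 kJ/mol; chair II is more stable.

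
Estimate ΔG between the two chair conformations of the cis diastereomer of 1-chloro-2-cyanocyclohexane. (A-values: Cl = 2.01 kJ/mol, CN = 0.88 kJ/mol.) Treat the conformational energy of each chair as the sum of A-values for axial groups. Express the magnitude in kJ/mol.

C1 and C2 have opposite parity, so for the cis isomer the two substituents are one axial and one equatorial in each chair.
Chair I (chloro axial, cyano equatorial): E = 2.01 kJ/mol.
Chair II (chloro equatorial, cyano axial): E = 0.88 kJ/mol.
ΔE = 2.01 − 0.88 = 1.13 kJ/mol; chair II is more stable.

1.13 kJ/mol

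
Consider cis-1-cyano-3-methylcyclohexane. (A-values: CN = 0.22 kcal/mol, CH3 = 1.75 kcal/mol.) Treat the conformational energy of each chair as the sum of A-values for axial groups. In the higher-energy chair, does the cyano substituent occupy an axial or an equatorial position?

axial

C1 and C3 have the same parity, so for the cis isomer the two substituents are e,e in one chair and a,a in the other.
Chair I (cyano axial, methyl axial): E = 1.97 kcal/mol.
Chair II (cyano equatorial, methyl equatorial): E = 0.00 kcal/mol.
Chair I is the less stable (higher-energy) conformer, and in that chair the cyano group is axial.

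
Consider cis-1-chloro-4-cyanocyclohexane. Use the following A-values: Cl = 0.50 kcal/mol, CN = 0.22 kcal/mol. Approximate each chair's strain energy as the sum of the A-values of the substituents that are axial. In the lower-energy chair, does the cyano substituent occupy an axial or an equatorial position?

C1 and C4 have opposite parity, so for the cis isomer the two substituents are one axial and one equatorial in each chair.
Chair I (chloro axial, cyano equatorial): E = 0.50 kcal/mol.
Chair II (chloro equatorial, cyano axial): E = 0.22 kcal/mol.
Chair II is the more stable (lower-energy) conformer, and in that chair the cyano group is axial.

axial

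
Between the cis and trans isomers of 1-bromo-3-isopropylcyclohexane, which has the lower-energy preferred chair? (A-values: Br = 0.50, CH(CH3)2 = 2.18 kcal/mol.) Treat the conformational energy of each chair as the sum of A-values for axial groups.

At 1,3 positions (parity same): cis → (e,e or a,a); trans → (a,e or e,a).
Best chair for cis: E = 0.00 kcal/mol; best chair for trans: E = 0.50 kcal/mol.
The cis isomer is lower by 0.50 kcal/mol.

cis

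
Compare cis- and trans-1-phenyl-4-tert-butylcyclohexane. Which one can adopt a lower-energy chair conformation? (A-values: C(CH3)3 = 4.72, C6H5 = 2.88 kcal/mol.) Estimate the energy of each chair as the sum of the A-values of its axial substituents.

trans

At 1,4 positions (parity opposite): cis → (a,e or e,a); trans → (e,e or a,a).
Best chair for cis: E = 2.88 kcal/mol; best chair for trans: E = 0.00 kcal/mol.
The trans isomer is lower by 2.88 kcal/mol.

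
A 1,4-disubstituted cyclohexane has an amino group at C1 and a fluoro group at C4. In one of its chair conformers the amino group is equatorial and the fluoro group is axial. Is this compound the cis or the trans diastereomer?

cis

C1 and C4 have opposite parity, so their axial bonds point in opposite directions.
With opposite-parity carbons, two substituents on the same face are one axial and one equatorial; opposite faces give both axial or both equatorial.
Here the groups are equatorial/axial → same face → cis.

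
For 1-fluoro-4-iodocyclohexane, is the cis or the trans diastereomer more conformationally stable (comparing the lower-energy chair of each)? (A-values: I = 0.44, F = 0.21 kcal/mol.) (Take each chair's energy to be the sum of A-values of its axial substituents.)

trans

At 1,4 positions (parity opposite): cis → (a,e or e,a); trans → (e,e or a,a).
Best chair for cis: E = 0.21 kcal/mol; best chair for trans: E = 0.00 kcal/mol.
The trans isomer is lower by 0.21 kcal/mol.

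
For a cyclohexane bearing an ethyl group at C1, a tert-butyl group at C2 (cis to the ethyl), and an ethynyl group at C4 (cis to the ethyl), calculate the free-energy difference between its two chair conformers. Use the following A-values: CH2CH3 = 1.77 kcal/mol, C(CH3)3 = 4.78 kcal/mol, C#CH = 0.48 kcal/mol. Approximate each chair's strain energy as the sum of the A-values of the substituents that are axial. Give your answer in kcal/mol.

Chair I (ethyl axial, tert-butyl equatorial, ethynyl equatorial): E = 1.77 kcal/mol.
Chair II (ethyl equatorial, tert-butyl axial, ethynyl axial): E = 5.26 kcal/mol.
ΔE = 5.26 − 1.77 = 3.49 kcal/mol; chair I is more stable.

3.49 kcal/mol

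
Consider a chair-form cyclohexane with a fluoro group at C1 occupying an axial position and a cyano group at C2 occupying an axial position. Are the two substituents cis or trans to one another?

C1 and C2 have opposite parity, so their axial bonds point in opposite directions.
With opposite-parity carbons, two substituents on the same face are one axial and one equatorial; opposite faces give both axial or both equatorial.
Here the groups are axial/axial → opposite face → trans.

trans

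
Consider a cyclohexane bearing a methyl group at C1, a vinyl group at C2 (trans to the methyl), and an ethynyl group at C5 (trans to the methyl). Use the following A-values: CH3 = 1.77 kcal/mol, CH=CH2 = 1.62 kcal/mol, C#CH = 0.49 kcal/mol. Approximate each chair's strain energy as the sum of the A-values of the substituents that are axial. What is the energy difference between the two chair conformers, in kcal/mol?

2.90 kcal/mol

Chair I (methyl axial, vinyl axial, ethynyl equatorial): E = 3.39 kcal/mol.
Chair II (methyl equatorial, vinyl equatorial, ethynyl axial): E = 0.49 kcal/mol.
ΔE = 3.39 − 0.49 = 2.90 kcal/mol; chair II is more stable.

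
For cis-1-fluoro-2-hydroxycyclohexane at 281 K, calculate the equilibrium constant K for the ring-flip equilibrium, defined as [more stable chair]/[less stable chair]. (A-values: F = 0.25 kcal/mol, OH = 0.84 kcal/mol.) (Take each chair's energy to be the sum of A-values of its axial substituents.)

C1 and C2 have opposite parity, so for the cis isomer the two substituents are one axial and one equatorial in each chair.
Chair I (fluoro axial, hydroxyl equatorial): E = 0.25 kcal/mol; chair II (fluoro equatorial, hydroxyl axial): E = 0.84 kcal/mol.
ΔG = 0.59 kcal/mol between the two chairs.
K = exp(ΔG/RT) with R = 1.987×10⁻³ kcal mol⁻¹ K⁻¹ and T = 281 K gives K ≈ 2.88.

K ≈ 2.88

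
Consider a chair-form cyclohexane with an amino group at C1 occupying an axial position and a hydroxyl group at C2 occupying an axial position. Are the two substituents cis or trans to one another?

trans

C1 and C2 have opposite parity, so their axial bonds point in opposite directions.
With opposite-parity carbons, two substituents on the same face are one axial and one equatorial; opposite faces give both axial or both equatorial.
Here the groups are axial/axial → opposite face → trans.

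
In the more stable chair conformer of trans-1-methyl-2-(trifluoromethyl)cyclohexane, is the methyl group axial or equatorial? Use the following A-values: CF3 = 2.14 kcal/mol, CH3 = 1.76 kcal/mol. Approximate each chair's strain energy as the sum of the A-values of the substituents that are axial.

equatorial

C1 and C2 have opposite parity, so for the trans isomer the two substituents are e,e in one chair and a,a in the other.
Chair I (trifluoromethyl axial, methyl axial): E = 3.90 kcal/mol.
Chair II (trifluoromethyl equatorial, methyl equatorial): E = 0.00 kcal/mol.
Chair II is the more stable (lower-energy) conformer, and in that chair the methyl group is equatorial.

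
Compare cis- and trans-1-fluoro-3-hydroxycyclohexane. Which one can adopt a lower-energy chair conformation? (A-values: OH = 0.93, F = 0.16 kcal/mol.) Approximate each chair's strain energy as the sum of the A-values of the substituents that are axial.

cis

At 1,3 positions (parity same): cis → (e,e or a,a); trans → (a,e or e,a).
Best chair for cis: E = 0.00 kcal/mol; best chair for trans: E = 0.16 kcal/mol.
The cis isomer is lower by 0.16 kcal/mol.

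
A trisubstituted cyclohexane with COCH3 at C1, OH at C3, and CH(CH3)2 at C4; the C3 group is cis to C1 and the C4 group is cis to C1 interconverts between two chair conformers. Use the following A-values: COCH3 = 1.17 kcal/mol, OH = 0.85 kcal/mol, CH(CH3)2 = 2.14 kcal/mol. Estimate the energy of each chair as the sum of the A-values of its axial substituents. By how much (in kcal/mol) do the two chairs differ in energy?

Chair I (acetyl axial, hydroxyl axial, isopropyl equatorial): E = 2.02 kcal/mol.
Chair II (acetyl equatorial, hydroxyl equatorial, isopropyl axial): E = 2.14 kcal/mol.
ΔE = 2.14 − 2.02 = 0.12 kcal/mol; chair I is more stable.

0.12 kcal/mol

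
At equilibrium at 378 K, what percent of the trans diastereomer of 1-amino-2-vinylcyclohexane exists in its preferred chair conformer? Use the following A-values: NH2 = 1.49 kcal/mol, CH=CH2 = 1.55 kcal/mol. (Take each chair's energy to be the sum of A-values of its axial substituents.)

C1 and C2 have opposite parity, so for the trans isomer the two substituents are e,e in one chair and a,a in the other.
Chair I (amino axial, vinyl axial): E = 3.04 kcal/mol; chair II (amino equatorial, vinyl equatorial): E = 0.00 kcal/mol.
ΔG = 3.04 kcal/mol between the two chairs.
K = exp(ΔG/RT) with R = 1.987×10⁻³ kcal mol⁻¹ K⁻¹ and T = 378 K gives K ≈ 57.3.
Fraction in the lower-energy chair = K/(K+1) = 98.3%.

98.3%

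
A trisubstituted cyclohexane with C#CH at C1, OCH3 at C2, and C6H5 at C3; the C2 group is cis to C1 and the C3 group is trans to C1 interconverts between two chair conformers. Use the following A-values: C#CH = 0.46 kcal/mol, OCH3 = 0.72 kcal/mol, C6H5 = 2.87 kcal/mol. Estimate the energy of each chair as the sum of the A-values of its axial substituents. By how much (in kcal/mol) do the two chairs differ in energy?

3.13 kcal/mol

Chair I (ethynyl axial, methoxy equatorial, phenyl equatorial): E = 0.46 kcal/mol.
Chair II (ethynyl equatorial, methoxy axial, phenyl axial): E = 3.59 kcal/mol.
ΔE = 3.59 − 0.46 = 3.13 kcal/mol; chair I is more stable.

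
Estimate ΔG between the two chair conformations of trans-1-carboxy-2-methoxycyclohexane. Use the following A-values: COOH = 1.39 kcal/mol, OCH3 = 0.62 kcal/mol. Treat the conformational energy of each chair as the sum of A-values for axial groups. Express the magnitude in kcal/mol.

2.01 kcal/mol

C1 and C2 have opposite parity, so for the trans isomer the two substituents are e,e in one chair and a,a in the other.
Chair I (carboxyl axial, methoxy axial): E = 2.01 kcal/mol.
Chair II (carboxyl equatorial, methoxy equatorial): E = 0.00 kcal/mol.
ΔE = 2.01 − 0.00 = 2.01 kcal/mol; chair II is more stable.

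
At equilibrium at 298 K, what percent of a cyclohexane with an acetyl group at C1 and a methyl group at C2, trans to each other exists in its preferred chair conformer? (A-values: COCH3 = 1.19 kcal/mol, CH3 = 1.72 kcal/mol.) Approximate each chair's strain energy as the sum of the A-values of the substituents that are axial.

C1 and C2 have opposite parity, so for the trans isomer the two substituents are e,e in one chair and a,a in the other.
Chair I (acetyl axial, methyl axial): E = 2.91 kcal/mol; chair II (acetyl equatorial, methyl equatorial): E = 0.00 kcal/mol.
ΔG = 2.91 kcal/mol between the two chairs.
K = exp(ΔG/RT) with R = 1.987×10⁻³ kcal mol⁻¹ K⁻¹ and T = 298 K gives K ≈ 136.
Fraction in the lower-energy chair = K/(K+1) = 99.3%.

99.3%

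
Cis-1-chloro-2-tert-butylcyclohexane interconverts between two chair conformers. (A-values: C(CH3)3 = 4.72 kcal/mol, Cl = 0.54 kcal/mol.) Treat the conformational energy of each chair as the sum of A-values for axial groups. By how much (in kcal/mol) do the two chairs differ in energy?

C1 and C2 have opposite parity, so for the cis isomer the two substituents are one axial and one equatorial in each chair.
Chair I (tert-butyl axial, chloro equatorial): E = 4.72 kcal/mol.
Chair II (tert-butyl equatorial, chloro axial): E = 0.54 kcal/mol.
ΔE = 4.72 − 0.54 = 4.18 kcal/mol; chair II is more stable.

4.18 kcal/mol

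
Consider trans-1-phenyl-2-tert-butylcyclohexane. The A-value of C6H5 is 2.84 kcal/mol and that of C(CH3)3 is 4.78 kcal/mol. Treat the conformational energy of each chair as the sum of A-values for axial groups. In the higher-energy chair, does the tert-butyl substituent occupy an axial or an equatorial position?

axial

C1 and C2 have opposite parity, so for the trans isomer the two substituents are e,e in one chair and a,a in the other.
Chair I (phenyl axial, tert-butyl axial): E = 7.62 kcal/mol.
Chair II (phenyl equatorial, tert-butyl equatorial): E = 0.00 kcal/mol.
Chair I is the less stable (higher-energy) conformer, and in that chair the tert-butyl group is axial.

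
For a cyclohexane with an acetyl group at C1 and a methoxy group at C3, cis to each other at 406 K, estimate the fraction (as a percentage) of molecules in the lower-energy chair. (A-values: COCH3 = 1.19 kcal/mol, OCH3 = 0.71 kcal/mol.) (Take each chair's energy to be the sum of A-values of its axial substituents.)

C1 and C3 have the same parity, so for the cis isomer the two substituents are e,e in one chair and a,a in the other.
Chair I (acetyl axial, methoxy axial): E = 1.90 kcal/mol; chair II (acetyl equatorial, methoxy equatorial): E = 0.00 kcal/mol.
ΔG = 1.90 kcal/mol between the two chairs.
K = exp(ΔG/RT) with R = 1.987×10⁻³ kcal mol⁻¹ K⁻¹ and T = 406 K gives K ≈ 10.5.
Fraction in the lower-energy chair = K/(K+1) = 91.3%.

91.3%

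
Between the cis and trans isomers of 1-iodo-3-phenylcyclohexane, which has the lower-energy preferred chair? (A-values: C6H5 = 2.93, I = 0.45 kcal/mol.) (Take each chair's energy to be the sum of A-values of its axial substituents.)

At 1,3 positions (parity same): cis → (e,e or a,a); trans → (a,e or e,a).
Best chair for cis: E = 0.00 kcal/mol; best chair for trans: E = 0.45 kcal/mol.
The cis isomer is lower by 0.45 kcal/mol.

cis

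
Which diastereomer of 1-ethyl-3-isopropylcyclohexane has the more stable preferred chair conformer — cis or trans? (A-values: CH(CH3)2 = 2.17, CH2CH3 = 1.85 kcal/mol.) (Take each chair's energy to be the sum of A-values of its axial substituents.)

At 1,3 positions (parity same): cis → (e,e or a,a); trans → (a,e or e,a).
Best chair for cis: E = 0.00 kcal/mol; best chair for trans: E = 1.85 kcal/mol.
The cis isomer is lower by 1.85 kcal/mol.

cis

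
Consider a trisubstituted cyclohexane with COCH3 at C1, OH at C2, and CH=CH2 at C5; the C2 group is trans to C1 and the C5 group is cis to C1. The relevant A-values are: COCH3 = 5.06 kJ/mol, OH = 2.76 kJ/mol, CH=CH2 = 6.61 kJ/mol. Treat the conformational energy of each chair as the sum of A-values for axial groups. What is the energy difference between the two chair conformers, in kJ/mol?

Chair I (acetyl axial, hydroxyl axial, vinyl axial): E = 14.43 kJ/mol.
Chair II (acetyl equatorial, hydroxyl equatorial, vinyl equatorial): E = 0.00 kJ/mol.
ΔE = 14.43 − 0.00 = 14.43 kJ/mol; chair II is more stable.

14.43 kJ/mol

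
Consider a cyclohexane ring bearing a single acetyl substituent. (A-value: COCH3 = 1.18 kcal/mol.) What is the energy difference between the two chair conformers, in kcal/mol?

1.18 kcal/mol

A monosubstituted cyclohexane has one chair with the acetyl group axial (E = A = 1.18 kcal/mol) and one with it equatorial (E = 0).
ΔE = 1.18 − 0 = 1.18 kcal/mol.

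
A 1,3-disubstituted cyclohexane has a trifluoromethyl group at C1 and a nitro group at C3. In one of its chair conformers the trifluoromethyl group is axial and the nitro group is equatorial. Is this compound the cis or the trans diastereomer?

trans

C1 and C3 have the same parity, so their axial bonds point in the same direction.
With same-parity carbons, two substituents on the same face are both axial or both equatorial; opposite faces give one of each.
Here the groups are axial/equatorial → opposite face → trans.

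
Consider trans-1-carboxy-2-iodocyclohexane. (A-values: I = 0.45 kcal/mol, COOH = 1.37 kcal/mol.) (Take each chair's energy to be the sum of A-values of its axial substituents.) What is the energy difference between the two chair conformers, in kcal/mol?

C1 and C2 have opposite parity, so for the trans isomer the two substituents are e,e in one chair and a,a in the other.
Chair I (iodo axial, carboxyl axial): E = 1.82 kcal/mol.
Chair II (iodo equatorial, carboxyl equatorial): E = 0.00 kcal/mol.
ΔE = 1.82 − 0.00 = 1.82 kcal/mol; chair II is more stable.

1.82 kcal/mol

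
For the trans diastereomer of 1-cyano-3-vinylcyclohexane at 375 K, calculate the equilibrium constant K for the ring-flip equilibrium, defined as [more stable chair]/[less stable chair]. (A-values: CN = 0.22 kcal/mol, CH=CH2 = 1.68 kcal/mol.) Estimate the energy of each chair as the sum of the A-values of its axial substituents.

C1 and C3 have the same parity, so for the trans isomer the two substituents are one axial and one equatorial in each chair.
Chair I (cyano axial, vinyl equatorial): E = 0.22 kcal/mol; chair II (cyano equatorial, vinyl axial): E = 1.68 kcal/mol.
ΔG = 1.46 kcal/mol between the two chairs.
K = exp(ΔG/RT) with R = 1.987×10⁻³ kcal mol⁻¹ K⁻¹ and T = 375 K gives K ≈ 7.1.

K ≈ 7.10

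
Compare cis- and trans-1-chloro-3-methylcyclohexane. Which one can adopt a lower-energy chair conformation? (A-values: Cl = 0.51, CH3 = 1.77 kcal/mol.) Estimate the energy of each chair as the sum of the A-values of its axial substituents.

At 1,3 positions (parity same): cis → (e,e or a,a); trans → (a,e or e,a).
Best chair for cis: E = 0.00 kcal/mol; best chair for trans: E = 0.51 kcal/mol.
The cis isomer is lower by 0.51 kcal/mol.

cis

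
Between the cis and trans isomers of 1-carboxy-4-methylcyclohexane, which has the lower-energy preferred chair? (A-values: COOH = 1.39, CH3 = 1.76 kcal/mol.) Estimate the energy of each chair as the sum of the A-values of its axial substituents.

trans

At 1,4 positions (parity opposite): cis → (a,e or e,a); trans → (e,e or a,a).
Best chair for cis: E = 1.39 kcal/mol; best chair for trans: E = 0.00 kcal/mol.
The trans isomer is lower by 1.39 kcal/mol.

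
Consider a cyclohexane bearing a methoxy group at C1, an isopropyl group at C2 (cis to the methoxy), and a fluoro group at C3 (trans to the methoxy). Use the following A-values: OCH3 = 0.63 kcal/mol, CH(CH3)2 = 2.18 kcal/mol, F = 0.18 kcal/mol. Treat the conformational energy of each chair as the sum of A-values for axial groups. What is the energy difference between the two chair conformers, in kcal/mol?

1.73 kcal/mol

Chair I (methoxy axial, isopropyl equatorial, fluoro equatorial): E = 0.63 kcal/mol.
Chair II (methoxy equatorial, isopropyl axial, fluoro axial): E = 2.36 kcal/mol.
ΔE = 2.36 − 0.63 = 1.73 kcal/mol; chair I is more stable.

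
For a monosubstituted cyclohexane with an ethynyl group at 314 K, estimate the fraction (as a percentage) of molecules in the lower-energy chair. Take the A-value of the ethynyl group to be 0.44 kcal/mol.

66.9%

One chair has the ethynyl group axial (E = 0.44 kcal/mol) and the other has it equatorial (E = 0).
ΔG = 0.44 kcal/mol between the two chairs.
K = exp(ΔG/RT) with R = 1.987×10⁻³ kcal mol⁻¹ K⁻¹ and T = 314 K gives K ≈ 2.02.
Fraction in the lower-energy chair = K/(K+1) = 66.9%.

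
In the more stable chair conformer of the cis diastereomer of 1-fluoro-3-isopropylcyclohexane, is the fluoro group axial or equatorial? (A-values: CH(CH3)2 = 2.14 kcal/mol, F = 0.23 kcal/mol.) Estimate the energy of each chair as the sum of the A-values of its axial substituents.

equatorial

C1 and C3 have the same parity, so for the cis isomer the two substituents are e,e in one chair and a,a in the other.
Chair I (isopropyl axial, fluoro axial): E = 2.37 kcal/mol.
Chair II (isopropyl equatorial, fluoro equatorial): E = 0.00 kcal/mol.
Chair II is the more stable (lower-energy) conformer, and in that chair the fluoro group is equatorial.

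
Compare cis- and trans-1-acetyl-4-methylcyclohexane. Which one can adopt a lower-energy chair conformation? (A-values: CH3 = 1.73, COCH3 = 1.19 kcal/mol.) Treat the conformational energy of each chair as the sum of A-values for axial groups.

At 1,4 positions (parity opposite): cis → (a,e or e,a); trans → (e,e or a,a).
Best chair for cis: E = 1.19 kcal/mol; best chair for trans: E = 0.00 kcal/mol.
The trans isomer is lower by 1.19 kcal/mol.

trans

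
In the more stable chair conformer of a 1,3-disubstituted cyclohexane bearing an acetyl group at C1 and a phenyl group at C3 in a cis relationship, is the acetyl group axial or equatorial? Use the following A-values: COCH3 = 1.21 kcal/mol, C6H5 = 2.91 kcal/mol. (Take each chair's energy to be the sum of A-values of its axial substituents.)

equatorial

C1 and C3 have the same parity, so for the cis isomer the two substituents are e,e in one chair and a,a in the other.
Chair I (acetyl axial, phenyl axial): E = 4.12 kcal/mol.
Chair II (acetyl equatorial, phenyl equatorial): E = 0.00 kcal/mol.
Chair II is the more stable (lower-energy) conformer, and in that chair the acetyl group is equatorial.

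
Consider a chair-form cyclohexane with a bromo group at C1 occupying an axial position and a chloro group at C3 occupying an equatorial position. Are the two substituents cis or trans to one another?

trans

C1 and C3 have the same parity, so their axial bonds point in the same direction.
With same-parity carbons, two substituents on the same face are both axial or both equatorial; opposite faces give one of each.
Here the groups are axial/equatorial → opposite face → trans.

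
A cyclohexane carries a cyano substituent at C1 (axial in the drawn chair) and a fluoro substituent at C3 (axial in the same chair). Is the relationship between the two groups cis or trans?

cis

C1 and C3 have the same parity, so their axial bonds point in the same direction.
With same-parity carbons, two substituents on the same face are both axial or both equatorial; opposite faces give one of each.
Here the groups are axial/axial → same face → cis.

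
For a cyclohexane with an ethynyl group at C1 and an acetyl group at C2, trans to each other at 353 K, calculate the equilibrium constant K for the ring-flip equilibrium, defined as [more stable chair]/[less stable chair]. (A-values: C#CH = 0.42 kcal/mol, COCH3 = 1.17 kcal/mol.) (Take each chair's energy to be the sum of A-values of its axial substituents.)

C1 and C2 have opposite parity, so for the trans isomer the two substituents are e,e in one chair and a,a in the other.
Chair I (ethynyl axial, acetyl axial): E = 1.59 kcal/mol; chair II (ethynyl equatorial, acetyl equatorial): E = 0.00 kcal/mol.
ΔG = 1.59 kcal/mol between the two chairs.
K = exp(ΔG/RT) with R = 1.987×10⁻³ kcal mol⁻¹ K⁻¹ and T = 353 K gives K ≈ 9.65.

K ≈ 9.65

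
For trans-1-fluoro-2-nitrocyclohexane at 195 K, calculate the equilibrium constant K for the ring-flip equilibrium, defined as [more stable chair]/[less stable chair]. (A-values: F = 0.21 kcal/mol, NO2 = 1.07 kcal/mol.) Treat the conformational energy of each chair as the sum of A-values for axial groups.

C1 and C2 have opposite parity, so for the trans isomer the two substituents are e,e in one chair and a,a in the other.
Chair I (fluoro axial, nitro axial): E = 1.28 kcal/mol; chair II (fluoro equatorial, nitro equatorial): E = 0.00 kcal/mol.
ΔG = 1.28 kcal/mol between the two chairs.
K = exp(ΔG/RT) with R = 1.987×10⁻³ kcal mol⁻¹ K⁻¹ and T = 195 K gives K ≈ 27.2.

K ≈ 27.2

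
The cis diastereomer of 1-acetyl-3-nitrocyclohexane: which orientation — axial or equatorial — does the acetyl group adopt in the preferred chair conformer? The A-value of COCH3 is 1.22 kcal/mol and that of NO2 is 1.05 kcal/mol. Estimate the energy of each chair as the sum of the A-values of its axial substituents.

equatorial

C1 and C3 have the same parity, so for the cis isomer the two substituents are e,e in one chair and a,a in the other.
Chair I (acetyl axial, nitro axial): E = 2.27 kcal/mol.
Chair II (acetyl equatorial, nitro equatorial): E = 0.00 kcal/mol.
Chair II is the more stable (lower-energy) conformer, and in that chair the acetyl group is equatorial.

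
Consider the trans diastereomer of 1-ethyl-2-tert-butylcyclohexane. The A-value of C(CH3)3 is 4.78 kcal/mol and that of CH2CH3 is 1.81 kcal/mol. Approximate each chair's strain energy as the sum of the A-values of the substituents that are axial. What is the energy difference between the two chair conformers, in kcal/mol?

C1 and C2 have opposite parity, so for the trans isomer the two substituents are e,e in one chair and a,a in the other.
Chair I (tert-butyl axial, ethyl axial): E = 6.59 kcal/mol.
Chair II (tert-butyl equatorial, ethyl equatorial): E = 0.00 kcal/mol.
ΔE = 6.59 − 0.00 = 6.59 kcal/mol; chair II is more stable.

6.59 kcal/mol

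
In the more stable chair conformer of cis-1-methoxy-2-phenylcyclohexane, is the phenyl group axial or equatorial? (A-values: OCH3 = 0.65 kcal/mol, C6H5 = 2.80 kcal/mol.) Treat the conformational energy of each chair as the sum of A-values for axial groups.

C1 and C2 have opposite parity, so for the cis isomer the two substituents are one axial and one equatorial in each chair.
Chair I (methoxy axial, phenyl equatorial): E = 0.65 kcal/mol.
Chair II (methoxy equatorial, phenyl axial): E = 2.80 kcal/mol.
Chair I is the more stable (lower-energy) conformer, and in that chair the phenyl group is equatorial.

equatorial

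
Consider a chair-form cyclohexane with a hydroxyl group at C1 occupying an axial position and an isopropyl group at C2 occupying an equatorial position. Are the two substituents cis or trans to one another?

C1 and C2 have opposite parity, so their axial bonds point in opposite directions.
With opposite-parity carbons, two substituents on the same face are one axial and one equatorial; opposite faces give both axial or both equatorial.
Here the groups are axial/equatorial → same face → cis.

cis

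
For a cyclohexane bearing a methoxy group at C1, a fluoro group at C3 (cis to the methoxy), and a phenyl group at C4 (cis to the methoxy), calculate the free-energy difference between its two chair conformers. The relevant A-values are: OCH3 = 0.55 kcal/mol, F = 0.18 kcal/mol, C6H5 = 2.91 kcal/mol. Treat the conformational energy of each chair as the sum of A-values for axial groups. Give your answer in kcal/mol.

2.18 kcal/mol

Chair I (methoxy axial, fluoro axial, phenyl equatorial): E = 0.73 kcal/mol.
Chair II (methoxy equatorial, fluoro equatorial, phenyl axial): E = 2.91 kcal/mol.
ΔE = 2.91 − 0.73 = 2.18 kcal/mol; chair I is more stable.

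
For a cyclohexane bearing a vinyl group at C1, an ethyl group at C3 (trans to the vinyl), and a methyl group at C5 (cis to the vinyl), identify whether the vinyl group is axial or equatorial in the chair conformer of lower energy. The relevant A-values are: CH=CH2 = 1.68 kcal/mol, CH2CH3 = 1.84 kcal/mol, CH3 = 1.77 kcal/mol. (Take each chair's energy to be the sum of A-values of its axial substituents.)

equatorial

Chair I (vinyl axial, ethyl equatorial, methyl axial): E = 3.45 kcal/mol.
Chair II (vinyl equatorial, ethyl axial, methyl equatorial): E = 1.84 kcal/mol.
Chair II is the more stable (lower-energy) conformer, and in that chair the vinyl group is equatorial.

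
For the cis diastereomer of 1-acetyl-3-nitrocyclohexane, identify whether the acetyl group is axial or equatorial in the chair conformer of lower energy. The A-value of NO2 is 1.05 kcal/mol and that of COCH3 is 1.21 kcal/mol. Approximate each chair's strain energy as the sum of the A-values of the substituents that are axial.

equatorial

C1 and C3 have the same parity, so for the cis isomer the two substituents are e,e in one chair and a,a in the other.
Chair I (nitro axial, acetyl axial): E = 2.26 kcal/mol.
Chair II (nitro equatorial, acetyl equatorial): E = 0.00 kcal/mol.
Chair II is the more stable (lower-energy) conformer, and in that chair the acetyl group is equatorial.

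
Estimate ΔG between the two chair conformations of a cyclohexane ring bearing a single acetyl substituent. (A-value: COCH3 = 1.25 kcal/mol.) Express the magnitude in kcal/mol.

1.25 kcal/mol

A monosubstituted cyclohexane has one chair with the acetyl group axial (E = A = 1.25 kcal/mol) and one with it equatorial (E = 0).
ΔE = 1.25 − 0 = 1.25 kcal/mol.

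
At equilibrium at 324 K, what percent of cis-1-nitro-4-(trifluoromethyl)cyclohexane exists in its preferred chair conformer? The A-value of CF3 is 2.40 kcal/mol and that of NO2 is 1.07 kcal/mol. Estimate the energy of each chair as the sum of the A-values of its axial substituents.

C1 and C4 have opposite parity, so for the cis isomer the two substituents are one axial and one equatorial in each chair.
Chair I (trifluoromethyl axial, nitro equatorial): E = 2.40 kcal/mol; chair II (trifluoromethyl equatorial, nitro axial): E = 1.07 kcal/mol.
ΔG = 1.33 kcal/mol between the two chairs.
K = exp(ΔG/RT) with R = 1.987×10⁻³ kcal mol⁻¹ K⁻¹ and T = 324 K gives K ≈ 7.89.
Fraction in the lower-energy chair = K/(K+1) = 88.8%.

88.8%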